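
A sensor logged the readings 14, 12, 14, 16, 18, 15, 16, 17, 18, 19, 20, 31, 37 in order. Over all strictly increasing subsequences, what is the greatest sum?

Let S[i] be the best sum of a strictly increasing subsequence ending at i:
i:       1   2   3   4   5   6   7   8   9  10  11  12  13
a[i]:   14  12  14  16  18  15  16  17  18  19  20  31  37
S:      14  12  26  42  60  41  57  74  92 111 131 162 199
Maximum is 199 (e.g. 12 + 14 + 15 + 16 + 17 + 18 + 19 + 20 + 31 + 37).

199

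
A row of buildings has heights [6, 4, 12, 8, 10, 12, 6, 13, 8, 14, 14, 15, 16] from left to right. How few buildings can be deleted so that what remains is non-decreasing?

4

Fewest deletions = n − (longest non-decreasing subsequence).
Patience tails:
6 → extends → [6]
4 → replaces 6 → [4]
12 → extends → [4, 12]
8 → replaces 12 → [4, 8]
10 → extends → [4, 8, 10]
12 → extends → [4, 8, 10, 12]
6 → replaces 8 → [4, 6, 10, 12]
13 → extends → [4, 6, 10, 12, 13]
8 → replaces 10 → [4, 6, 8, 12, 13]
14 → extends → [4, 6, 8, 12, 13, 14]
14 → extends → [4, 6, 8, 12, 13, 14, 14]
15 → extends → [4, 6, 8, 12, 13, 14, 14, 15]
16 → extends → [4, 6, 8, 12, 13, 14, 14, 15, 16]
Longest non-decreasing subsequence has length 9, so deletions = 13 − 9 = 4.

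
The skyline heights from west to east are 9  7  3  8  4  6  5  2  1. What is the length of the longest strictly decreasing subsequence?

6

Negate each value so 'decreasing' becomes 'increasing', then run patience tails on the negated sequence:
-9 → extends → [-9]
-7 → extends → [-9, -7]
-3 → extends → [-9, -7, -3]
-8 → replaces -7 → [-9, -8, -3]
-4 → replaces -3 → [-9, -8, -4]
-6 → replaces -4 → [-9, -8, -6]
-5 → extends → [-9, -8, -6, -5]
-2 → extends → [-9, -8, -6, -5, -2]
-1 → extends → [-9, -8, -6, -5, -2, -1]
Six tails, so the longest strictly decreasing subsequence of the original has length 6.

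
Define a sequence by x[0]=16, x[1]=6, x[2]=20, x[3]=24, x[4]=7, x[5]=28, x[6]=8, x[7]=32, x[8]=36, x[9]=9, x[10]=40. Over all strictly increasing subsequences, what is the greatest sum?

Let S[i] be the best sum of a strictly increasing subsequence ending at i:
i:       0   1   2   3   4   5   6   7   8   9  10
x[i]:   16   6  20  24   7  28   8  32  36   9  40
S:      16   6  36  60  13  88  21 120 156  30 196
Maximum is 196 (e.g. 16 + 20 + 24 + 28 + 32 + 36 + 40).

196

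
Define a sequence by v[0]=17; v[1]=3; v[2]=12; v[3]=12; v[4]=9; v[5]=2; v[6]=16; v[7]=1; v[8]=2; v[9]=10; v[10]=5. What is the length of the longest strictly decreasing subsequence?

Negate each value so 'decreasing' becomes 'increasing', then run patience tails on the negated sequence:
-17 → extends → [-17]
-3 → extends → [-17, -3]
-12 → replaces -3 → [-17, -12]
-12 → already a tail → [-17, -12]
-9 → extends → [-17, -12, -9]
-2 → extends → [-17, -12, -9, -2]
-16 → replaces -12 → [-17, -16, -9, -2]
-1 → extends → [-17, -16, -9, -2, -1]
-2 → already a tail → [-17, -16, -9, -2, -1]
-10 → replaces -9 → [-17, -16, -10, -2, -1]
-5 → replaces -2 → [-17, -16, -10, -5, -1]
Five tails, so the longest strictly decreasing subsequence of the original has length 5.

5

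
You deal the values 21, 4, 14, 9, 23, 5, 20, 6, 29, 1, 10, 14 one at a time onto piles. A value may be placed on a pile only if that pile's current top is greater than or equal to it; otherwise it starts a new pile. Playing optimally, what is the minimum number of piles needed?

5

Place each on the leftmost legal pile:
21 → new pile 1 (tops now [21])
4 → pile 1 (tops now [4])
14 → new pile 2 (tops now [4, 14])
9 → pile 2 (tops now [4, 9])
23 → new pile 3 (tops now [4, 9, 23])
5 → pile 2 (tops now [4, 5, 23])
20 → pile 3 (tops now [4, 5, 20])
6 → pile 3 (tops now [4, 5, 6])
29 → new pile 4 (tops now [4, 5, 6, 29])
1 → pile 1 (tops now [1, 5, 6, 29])
10 → pile 4 (tops now [1, 5, 6, 10])
14 → new pile 5 (tops now [1, 5, 6, 10, 14])
Five piles.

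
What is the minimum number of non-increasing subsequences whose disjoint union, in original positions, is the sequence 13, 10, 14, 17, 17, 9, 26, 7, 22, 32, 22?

5

Place each on the leftmost legal pile:
13 → new pile 1 (tops now [13])
10 → pile 1 (tops now [10])
14 → new pile 2 (tops now [10, 14])
17 → new pile 3 (tops now [10, 14, 17])
17 → pile 3 (tops now [10, 14, 17])
9 → pile 1 (tops now [9, 14, 17])
26 → new pile 4 (tops now [9, 14, 17, 26])
7 → pile 1 (tops now [7, 14, 17, 26])
22 → pile 4 (tops now [7, 14, 17, 22])
32 → new pile 5 (tops now [7, 14, 17, 22, 32])
22 → pile 4 (tops now [7, 14, 17, 22, 32])
Five piles.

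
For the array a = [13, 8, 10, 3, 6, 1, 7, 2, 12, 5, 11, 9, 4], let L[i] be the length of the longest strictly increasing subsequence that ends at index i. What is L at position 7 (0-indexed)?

dp[i] = 1 + max{dp[j] : j<i, a[j]<a[i]} (or 1 if no such j):
i:      0  1  2  3  4  5  6  7  8  9 10 11 12
a[i]:  13  8 10  3  6  1  7  2 12  5 11  9  4
dp:     1  1  2  1  2  1  3  2  4  3  4  4  3
At index 7 the value is 2.

2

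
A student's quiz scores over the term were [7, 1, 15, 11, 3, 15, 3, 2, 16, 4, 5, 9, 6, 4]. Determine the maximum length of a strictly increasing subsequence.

Track the smallest tail for each achievable length (strict):
7 → extends → [7]
1 → replaces 7 → [1]
15 → extends → [1, 15]
11 → replaces 15 → [1, 11]
3 → replaces 11 → [1, 3]
15 → extends → [1, 3, 15]
3 → already a tail → [1, 3, 15]
2 → replaces 3 → [1, 2, 15]
16 → extends → [1, 2, 15, 16]
4 → replaces 15 → [1, 2, 4, 16]
5 → replaces 16 → [1, 2, 4, 5]
9 → extends → [1, 2, 4, 5, 9]
6 → replaces 9 → [1, 2, 4, 5, 6]
4 → already a tail → [1, 2, 4, 5, 6]
Five tails, so the longest strictly increasing subsequence has length 5 (e.g. 1, 3, 4, 5, 9).

5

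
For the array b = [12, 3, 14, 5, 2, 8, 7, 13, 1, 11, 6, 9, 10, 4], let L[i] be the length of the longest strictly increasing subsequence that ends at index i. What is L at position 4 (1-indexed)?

dp[i] = 1 + max{dp[j] : j<i, b[j]<b[i]} (or 1 if no such j):
i:      1  2  3  4  5  6  7  8  9 10 11 12 13 14
b[i]:  12  3 14  5  2  8  7 13  1 11  6  9 10  4
dp:     1  1  2  2  1  3  3  4  1  4  3  4  5  2
At index 4 the value is 2.

2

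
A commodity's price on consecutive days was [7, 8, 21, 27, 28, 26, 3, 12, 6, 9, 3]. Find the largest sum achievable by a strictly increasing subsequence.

91

Let S[i] be the best sum of a strictly increasing subsequence ending at i:
i:      1  2  3  4  5  6  7  8  9 10 11
a[i]:   7  8 21 27 28 26  3 12  6  9  3
S:      7 15 36 63 91 62  3 27  9 24  3
Maximum is 91 (e.g. 7 + 8 + 21 + 27 + 28).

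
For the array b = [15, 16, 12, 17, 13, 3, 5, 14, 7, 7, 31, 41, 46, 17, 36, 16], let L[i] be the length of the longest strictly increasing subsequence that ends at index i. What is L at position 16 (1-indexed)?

4

dp[i] = 1 + max{dp[j] : j<i, b[j]<b[i]} (or 1 if no such j):
i:      1  2  3  4  5  6  7  8  9 10 11 12 13 14 15 16
b[i]:  15 16 12 17 13  3  5 14  7  7 31 41 46 17 36 16
dp:     1  2  1  3  2  1  2  3  3  3  4  5  6  4  5  4
At index 16 the value is 4.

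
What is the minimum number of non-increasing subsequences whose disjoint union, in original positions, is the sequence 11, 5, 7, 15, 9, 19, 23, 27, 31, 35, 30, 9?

8

The minimum number of non-increasing subsequences covering a sequence equals the length of its longest strictly increasing subsequence.
LIS length is 8 (e.g. 5, 7, 15, 19, 23, 27, 31, 35), so 8 piles are needed.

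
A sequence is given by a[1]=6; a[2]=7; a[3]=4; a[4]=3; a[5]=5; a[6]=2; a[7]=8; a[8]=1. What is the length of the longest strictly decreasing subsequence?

Negate each value so 'decreasing' becomes 'increasing', then run patience tails on the negated sequence:
-6 → extends → [-6]
-7 → replaces -6 → [-7]
-4 → extends → [-7, -4]
-3 → extends → [-7, -4, -3]
-5 → replaces -4 → [-7, -5, -3]
-2 → extends → [-7, -5, -3, -2]
-8 → replaces -7 → [-8, -5, -3, -2]
-1 → extends → [-8, -5, -3, -2, -1]
Five tails, so the longest strictly decreasing subsequence of the original has length 5.

5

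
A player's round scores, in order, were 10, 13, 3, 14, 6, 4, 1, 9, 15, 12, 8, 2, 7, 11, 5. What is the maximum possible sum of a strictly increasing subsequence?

Let S[i] be the best sum of a strictly increasing subsequence ending at i:
i:      1  2  3  4  5  6  7  8  9 10 11 12 13 14 15
a[i]:  10 13  3 14  6  4  1  9 15 12  8  2  7 11  5
S:     10 23  3 37  9  7  1 18 52 30 17  3 16 29 12
Maximum is 52 (e.g. 10 + 13 + 14 + 15).

52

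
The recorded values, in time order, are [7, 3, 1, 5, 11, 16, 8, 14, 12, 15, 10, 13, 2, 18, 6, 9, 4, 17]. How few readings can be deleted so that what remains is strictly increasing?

Fewest deletions = n − (longest strictly increasing subsequence).
i:      1  2  3  4  5  6  7  8  9 10 11 12 13 14 15 16 17 18
a[i]:   7  3  1  5 11 16  8 14 12 15 10 13  2 18  6  9  4 17
dp:     1  1  1  2  3  4  3  4  4  5  4  5  2  6  3  4  3  6
max dp = 6, so deletions = 18 − 6 = 12.

12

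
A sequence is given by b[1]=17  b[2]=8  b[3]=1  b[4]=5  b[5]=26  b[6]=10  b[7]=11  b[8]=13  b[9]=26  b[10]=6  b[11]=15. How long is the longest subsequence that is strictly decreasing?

3

Negate each value so 'decreasing' becomes 'increasing', then run patience tails on the negated sequence:
-17 → extends → [-17]
-8 → extends → [-17, -8]
-1 → extends → [-17, -8, -1]
-5 → replaces -1 → [-17, -8, -5]
-26 → replaces -17 → [-26, -8, -5]
-10 → replaces -8 → [-26, -10, -5]
-11 → replaces -10 → [-26, -11, -5]
-13 → replaces -11 → [-26, -13, -5]
-26 → already a tail → [-26, -13, -5]
-6 → replaces -5 → [-26, -13, -6]
-15 → replaces -13 → [-26, -15, -6]
Three tails, so the longest strictly decreasing subsequence of the original has length 3.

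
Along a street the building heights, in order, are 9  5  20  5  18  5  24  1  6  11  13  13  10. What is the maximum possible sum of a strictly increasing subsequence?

53

Let S[i] be the best sum of a strictly increasing subsequence ending at i:
i:      1  2  3  4  5  6  7  8  9 10 11 12 13
a[i]:   9  5 20  5 18  5 24  1  6 11 13 13 10
S:      9  5 29  5 27  5 53  1 11 22 35 35 21
Maximum is 53 (e.g. 9 + 20 + 24).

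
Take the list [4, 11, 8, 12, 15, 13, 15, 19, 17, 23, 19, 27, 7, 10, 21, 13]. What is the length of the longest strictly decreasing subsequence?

3

Let dp[i] be the longest strictly decreasing subsequence ending at i:
i:      1  2  3  4  5  6  7  8  9 10 11 12 13 14 15 16
a[i]:   4 11  8 12 15 13 15 19 17 23 19 27  7 10 21 13
dp:     1  1  2  1  1  2  1  1  2  1  2  1  3  3  2  3
Maximum is 3.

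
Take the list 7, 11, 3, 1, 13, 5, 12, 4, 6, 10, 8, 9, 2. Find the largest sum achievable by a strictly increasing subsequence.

31

Let S[i] be the best sum of a strictly increasing subsequence ending at i:
i:      1  2  3  4  5  6  7  8  9 10 11 12 13
a[i]:   7 11  3  1 13  5 12  4  6 10  8  9  2
S:      7 18  3  1 31  8 30  7 14 24 22 31  3
Maximum is 31 (e.g. 7 + 11 + 13).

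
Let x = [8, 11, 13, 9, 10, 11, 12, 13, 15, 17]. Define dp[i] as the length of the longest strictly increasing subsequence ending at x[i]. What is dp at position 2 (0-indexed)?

dp[i] = 1 + max{dp[j] : j<i, x[j]<x[i]} (or 1 if no such j):
i:      0  1  2  3  4  5  6  7  8  9
x[i]:   8 11 13  9 10 11 12 13 15 17
dp:     1  2  3  2  3  4  5  6  7  8
At index 2 the value is 3.

3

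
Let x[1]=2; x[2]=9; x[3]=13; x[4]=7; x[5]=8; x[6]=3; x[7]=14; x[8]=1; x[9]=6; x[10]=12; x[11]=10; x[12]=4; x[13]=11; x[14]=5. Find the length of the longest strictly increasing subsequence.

Let dp[i] be the length of the longest such subsequence ending at index i:
i:      1  2  3  4  5  6  7  8  9 10 11 12 13 14
x[i]:   2  9 13  7  8  3 14  1  6 12 10  4 11  5
dp:     1  2  3  2  3  2  4  1  3  4  4  3  5  4
Maximum dp value is 5.

5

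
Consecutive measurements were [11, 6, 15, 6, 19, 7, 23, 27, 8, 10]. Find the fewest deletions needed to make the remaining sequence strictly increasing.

5

Fewest deletions = n − (longest strictly increasing subsequence).
i:      1  2  3  4  5  6  7  8  9 10
a[i]:  11  6 15  6 19  7 23 27  8 10
dp:     1  1  2  1  3  2  4  5  3  4
max dp = 5, so deletions = 10 − 5 = 5.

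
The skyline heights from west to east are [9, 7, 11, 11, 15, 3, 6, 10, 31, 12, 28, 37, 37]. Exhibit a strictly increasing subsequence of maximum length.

3, 6, 10, 12, 28, 37

Patience tails give the LIS length; then backtrack through the dp parents:
9 → extends → [9]
7 → replaces 9 → [7]
11 → extends → [7, 11]
11 → already a tail → [7, 11]
15 → extends → [7, 11, 15]
3 → replaces 7 → [3, 11, 15]
6 → replaces 11 → [3, 6, 15]
10 → replaces 15 → [3, 6, 10]
31 → extends → [3, 6, 10, 31]
12 → replaces 31 → [3, 6, 10, 12]
28 → extends → [3, 6, 10, 12, 28]
37 → extends → [3, 6, 10, 12, 28, 37]
37 → already a tail → [3, 6, 10, 12, 28, 37]
Length 6; one witness is 3, 6, 10, 12, 28, 37.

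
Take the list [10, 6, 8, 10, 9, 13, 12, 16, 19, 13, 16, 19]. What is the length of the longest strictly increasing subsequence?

7

Track the smallest tail for each achievable length (strict):
10 → extends → [10]
6 → replaces 10 → [6]
8 → extends → [6, 8]
10 → extends → [6, 8, 10]
9 → replaces 10 → [6, 8, 9]
13 → extends → [6, 8, 9, 13]
12 → replaces 13 → [6, 8, 9, 12]
16 → extends → [6, 8, 9, 12, 16]
19 → extends → [6, 8, 9, 12, 16, 19]
13 → replaces 16 → [6, 8, 9, 12, 13, 19]
16 → replaces 19 → [6, 8, 9, 12, 13, 16]
19 → extends → [6, 8, 9, 12, 13, 16, 19]
Seven tails, so the longest strictly increasing subsequence has length 7 (e.g. 6, 8, 10, 12, 13, 16, 19).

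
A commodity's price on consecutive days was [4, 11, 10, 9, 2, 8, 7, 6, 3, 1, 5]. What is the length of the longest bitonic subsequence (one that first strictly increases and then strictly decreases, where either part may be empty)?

inc[i] = longest strictly increasing subsequence ending at i; dec[i] = longest strictly decreasing subsequence starting at i:
i:      1  2  3  4  5  6  7  8  9 10 11
a[i]:   4 11 10  9  2  8  7  6  3  1  5
inc:    1  2  2  2  1  2  2  2  2  1  3
dec:    3  8  7  6  2  5  4  3  2  1  1
Best peak at i=2 (value 11): inc=2, dec=8, length 2+8−1 = 9.

9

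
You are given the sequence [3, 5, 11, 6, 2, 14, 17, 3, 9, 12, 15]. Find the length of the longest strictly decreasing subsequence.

Negate each value so 'decreasing' becomes 'increasing', then run patience tails on the negated sequence:
-3 → extends → [-3]
-5 → replaces -3 → [-5]
-11 → replaces -5 → [-11]
-6 → extends → [-11, -6]
-2 → extends → [-11, -6, -2]
-14 → replaces -11 → [-14, -6, -2]
-17 → replaces -14 → [-17, -6, -2]
-3 → replaces -2 → [-17, -6, -3]
-9 → replaces -6 → [-17, -9, -3]
-12 → replaces -9 → [-17, -12, -3]
-15 → replaces -12 → [-17, -15, -3]
Three tails, so the longest strictly decreasing subsequence of the original has length 3.

3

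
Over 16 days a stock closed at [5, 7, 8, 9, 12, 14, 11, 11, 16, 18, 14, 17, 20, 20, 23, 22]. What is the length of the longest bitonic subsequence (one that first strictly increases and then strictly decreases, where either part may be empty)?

inc[i] = longest strictly increasing subsequence ending at i; dec[i] = longest strictly decreasing subsequence starting at i:
i:      1  2  3  4  5  6  7  8  9 10 11 12 13 14 15 16
a[i]:   5  7  8  9 12 14 11 11 16 18 14 17 20 20 23 22
inc:    1  2  3  4  5  6  5  5  7  8  6  8  9  9 10 10
dec:    1  1  1  1  2  2  1  1  2  2  1  1  1  1  2  1
Best peak at i=15 (value 23): inc=10, dec=2, length 10+2−1 = 11.

11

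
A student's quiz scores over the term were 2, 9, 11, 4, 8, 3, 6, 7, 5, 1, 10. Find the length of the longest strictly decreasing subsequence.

Let dp[i] be the longest strictly decreasing subsequence ending at i:
i:      1  2  3  4  5  6  7  8  9 10 11
a[i]:   2  9 11  4  8  3  6  7  5  1 10
dp:     1  1  1  2  2  3  3  3  4  5  2
Maximum is 5.

5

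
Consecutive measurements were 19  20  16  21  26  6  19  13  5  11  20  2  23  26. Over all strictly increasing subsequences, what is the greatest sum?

Let S[i] be the best sum of a strictly increasing subsequence ending at i:
i:       1   2   3   4   5   6   7   8   9  10  11  12  13  14
a[i]:   19  20  16  21  26   6  19  13   5  11  20   2  23  26
S:      19  39  16  60  86   6  35  19   5  17  55   2  83 109
Maximum is 109 (e.g. 19 + 20 + 21 + 23 + 26).

109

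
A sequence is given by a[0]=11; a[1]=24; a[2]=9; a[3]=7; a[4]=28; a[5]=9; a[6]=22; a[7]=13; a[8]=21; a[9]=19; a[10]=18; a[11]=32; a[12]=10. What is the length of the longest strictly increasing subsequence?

5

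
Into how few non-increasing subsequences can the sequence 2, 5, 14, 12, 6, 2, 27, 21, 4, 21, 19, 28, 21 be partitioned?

The minimum number of non-increasing subsequences covering a sequence equals the length of its longest strictly increasing subsequence.
LIS length is 5 (e.g. 2, 5, 14, 27, 28), so 5 piles are needed.

5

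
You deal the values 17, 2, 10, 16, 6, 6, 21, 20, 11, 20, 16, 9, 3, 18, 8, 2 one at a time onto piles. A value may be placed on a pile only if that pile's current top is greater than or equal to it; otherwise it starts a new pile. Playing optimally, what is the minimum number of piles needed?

5

Place each on the leftmost legal pile:
17 → new pile 1 (tops now [17])
2 → pile 1 (tops now [2])
10 → new pile 2 (tops now [2, 10])
16 → new pile 3 (tops now [2, 10, 16])
6 → pile 2 (tops now [2, 6, 16])
6 → pile 2 (tops now [2, 6, 16])
21 → new pile 4 (tops now [2, 6, 16, 21])
20 → pile 4 (tops now [2, 6, 16, 20])
11 → pile 3 (tops now [2, 6, 11, 20])
20 → pile 4 (tops now [2, 6, 11, 20])
16 → pile 4 (tops now [2, 6, 11, 16])
9 → pile 3 (tops now [2, 6, 9, 16])
3 → pile 2 (tops now [2, 3, 9, 16])
18 → new pile 5 (tops now [2, 3, 9, 16, 18])
8 → pile 3 (tops now [2, 3, 8, 16, 18])
2 → pile 1 (tops now [2, 3, 8, 16, 18])
Five piles.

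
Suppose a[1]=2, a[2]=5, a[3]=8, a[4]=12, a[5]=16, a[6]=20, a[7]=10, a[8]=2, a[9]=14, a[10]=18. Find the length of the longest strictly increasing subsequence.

Let dp[i] be the length of the longest such subsequence ending at index i:
i:      1  2  3  4  5  6  7  8  9 10
a[i]:   2  5  8 12 16 20 10  2 14 18
dp:     1  2  3  4  5  6  4  1  5  6
Maximum dp value is 6.

6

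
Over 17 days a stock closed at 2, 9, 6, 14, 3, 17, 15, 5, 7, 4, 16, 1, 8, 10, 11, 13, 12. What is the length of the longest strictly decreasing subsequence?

5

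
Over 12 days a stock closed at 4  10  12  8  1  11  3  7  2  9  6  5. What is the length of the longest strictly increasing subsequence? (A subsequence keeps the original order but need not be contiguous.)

4

Let dp[i] be the length of the longest such subsequence ending at index i:
i:      1  2  3  4  5  6  7  8  9 10 11 12
a[i]:   4 10 12  8  1 11  3  7  2  9  6  5
dp:     1  2  3  2  1  3  2  3  2  4  3  3
Maximum dp value is 4.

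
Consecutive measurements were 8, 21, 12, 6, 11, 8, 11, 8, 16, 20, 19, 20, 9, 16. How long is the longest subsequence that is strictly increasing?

Track the smallest tail for each achievable length (strict):
8 → extends → [8]
21 → extends → [8, 21]
12 → replaces 21 → [8, 12]
6 → replaces 8 → [6, 12]
11 → replaces 12 → [6, 11]
8 → replaces 11 → [6, 8]
11 → extends → [6, 8, 11]
8 → already a tail → [6, 8, 11]
16 → extends → [6, 8, 11, 16]
20 → extends → [6, 8, 11, 16, 20]
19 → replaces 20 → [6, 8, 11, 16, 19]
20 → extends → [6, 8, 11, 16, 19, 20]
9 → replaces 11 → [6, 8, 9, 16, 19, 20]
16 → already a tail → [6, 8, 9, 16, 19, 20]
Six tails, so the longest strictly increasing subsequence has length 6 (e.g. 6, 8, 11, 16, 19, 20).

6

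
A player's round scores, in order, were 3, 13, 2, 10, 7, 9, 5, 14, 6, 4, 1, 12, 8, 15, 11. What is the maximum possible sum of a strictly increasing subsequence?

Let S[i] be the best sum of a strictly increasing subsequence ending at i:
i:      1  2  3  4  5  6  7  8  9 10 11 12 13 14 15
a[i]:   3 13  2 10  7  9  5 14  6  4  1 12  8 15 11
S:      3 16  2 13 10 19  8 33 14  7  1 31 22 48 33
Maximum is 48 (e.g. 3 + 7 + 9 + 14 + 15).

48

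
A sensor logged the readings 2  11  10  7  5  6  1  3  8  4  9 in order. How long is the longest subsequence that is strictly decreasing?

Let dp[i] be the longest strictly decreasing subsequence ending at i:
i:      1  2  3  4  5  6  7  8  9 10 11
a[i]:   2 11 10  7  5  6  1  3  8  4  9
dp:     1  1  2  3  4  4  5  5  3  5  3
Maximum is 5.

5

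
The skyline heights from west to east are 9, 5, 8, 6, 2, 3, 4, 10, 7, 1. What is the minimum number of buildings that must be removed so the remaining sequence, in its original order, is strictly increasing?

Fewest deletions = n − (longest strictly increasing subsequence).
Patience tails:
9 → extends → [9]
5 → replaces 9 → [5]
8 → extends → [5, 8]
6 → replaces 8 → [5, 6]
2 → replaces 5 → [2, 6]
3 → replaces 6 → [2, 3]
4 → extends → [2, 3, 4]
10 → extends → [2, 3, 4, 10]
7 → replaces 10 → [2, 3, 4, 7]
1 → replaces 2 → [1, 3, 4, 7]
Longest strictly increasing subsequence has length 4, so deletions = 10 − 4 = 6.

6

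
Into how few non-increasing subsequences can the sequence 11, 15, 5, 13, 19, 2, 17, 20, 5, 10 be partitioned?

The minimum number of non-increasing subsequences covering a sequence equals the length of its longest strictly increasing subsequence.
LIS length is 4 (e.g. 11, 15, 19, 20), so 4 piles are needed.

4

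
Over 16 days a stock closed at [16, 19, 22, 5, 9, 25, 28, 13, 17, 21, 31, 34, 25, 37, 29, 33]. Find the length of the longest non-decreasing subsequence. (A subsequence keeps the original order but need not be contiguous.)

8

Track the smallest tail for each achievable length (allowing ties):
16 → extends → [16]
19 → extends → [16, 19]
22 → extends → [16, 19, 22]
5 → replaces 16 → [5, 19, 22]
9 → replaces 19 → [5, 9, 22]
25 → extends → [5, 9, 22, 25]
28 → extends → [5, 9, 22, 25, 28]
13 → replaces 22 → [5, 9, 13, 25, 28]
17 → replaces 25 → [5, 9, 13, 17, 28]
21 → replaces 28 → [5, 9, 13, 17, 21]
31 → extends → [5, 9, 13, 17, 21, 31]
34 → extends → [5, 9, 13, 17, 21, 31, 34]
25 → replaces 31 → [5, 9, 13, 17, 21, 25, 34]
37 → extends → [5, 9, 13, 17, 21, 25, 34, 37]
29 → replaces 34 → [5, 9, 13, 17, 21, 25, 29, 37]
33 → replaces 37 → [5, 9, 13, 17, 21, 25, 29, 33]
Eight tails, so the longest non-decreasing subsequence has length 8 (e.g. 16, 19, 22, 25, 28, 31, 34, 37).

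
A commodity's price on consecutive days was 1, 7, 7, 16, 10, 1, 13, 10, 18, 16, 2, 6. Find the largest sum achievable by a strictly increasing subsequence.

Let S[i] be the best sum of a strictly increasing subsequence ending at i:
i:      1  2  3  4  5  6  7  8  9 10 11 12
a[i]:   1  7  7 16 10  1 13 10 18 16  2  6
S:      1  8  8 24 18  1 31 18 49 47  3  9
Maximum is 49 (e.g. 1 + 7 + 10 + 13 + 18).

49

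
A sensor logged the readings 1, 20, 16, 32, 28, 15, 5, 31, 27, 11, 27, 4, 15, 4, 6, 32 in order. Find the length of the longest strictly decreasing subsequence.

Let dp[i] be the longest strictly decreasing subsequence ending at i:
i:      1  2  3  4  5  6  7  8  9 10 11 12 13 14 15 16
a[i]:   1 20 16 32 28 15  5 31 27 11 27  4 15  4  6 32
dp:     1  1  2  1  2  3  4  2  3  4  3  5  4  5  5  1
Maximum is 5.

5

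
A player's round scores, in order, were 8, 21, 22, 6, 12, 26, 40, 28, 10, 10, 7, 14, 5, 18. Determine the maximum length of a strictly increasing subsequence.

5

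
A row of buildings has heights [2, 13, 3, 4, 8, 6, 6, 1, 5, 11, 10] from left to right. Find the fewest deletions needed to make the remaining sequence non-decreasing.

5

Fewest deletions = n − (longest non-decreasing subsequence).
Patience tails:
2 → extends → [2]
13 → extends → [2, 13]
3 → replaces 13 → [2, 3]
4 → extends → [2, 3, 4]
8 → extends → [2, 3, 4, 8]
6 → replaces 8 → [2, 3, 4, 6]
6 → extends → [2, 3, 4, 6, 6]
1 → replaces 2 → [1, 3, 4, 6, 6]
5 → replaces 6 → [1, 3, 4, 5, 6]
11 → extends → [1, 3, 4, 5, 6, 11]
10 → replaces 11 → [1, 3, 4, 5, 6, 10]
Longest non-decreasing subsequence has length 6, so deletions = 11 − 6 = 5.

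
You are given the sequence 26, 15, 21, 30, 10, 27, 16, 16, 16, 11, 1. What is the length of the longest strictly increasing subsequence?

3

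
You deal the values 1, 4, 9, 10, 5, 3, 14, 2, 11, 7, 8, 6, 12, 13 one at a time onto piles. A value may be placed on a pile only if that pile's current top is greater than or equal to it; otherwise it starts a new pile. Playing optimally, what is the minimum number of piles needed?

Place each on the leftmost legal pile:
1 → new pile 1 (tops now [1])
4 → new pile 2 (tops now [1, 4])
9 → new pile 3 (tops now [1, 4, 9])
10 → new pile 4 (tops now [1, 4, 9, 10])
5 → pile 3 (tops now [1, 4, 5, 10])
3 → pile 2 (tops now [1, 3, 5, 10])
14 → new pile 5 (tops now [1, 3, 5, 10, 14])
2 → pile 2 (tops now [1, 2, 5, 10, 14])
11 → pile 5 (tops now [1, 2, 5, 10, 11])
7 → pile 4 (tops now [1, 2, 5, 7, 11])
8 → pile 5 (tops now [1, 2, 5, 7, 8])
6 → pile 4 (tops now [1, 2, 5, 6, 8])
12 → new pile 6 (tops now [1, 2, 5, 6, 8, 12])
13 → new pile 7 (tops now [1, 2, 5, 6, 8, 12, 13])
Seven piles.

7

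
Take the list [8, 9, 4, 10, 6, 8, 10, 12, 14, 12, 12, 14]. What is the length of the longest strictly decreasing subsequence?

Let dp[i] be the longest strictly decreasing subsequence ending at i:
i:      1  2  3  4  5  6  7  8  9 10 11 12
a[i]:   8  9  4 10  6  8 10 12 14 12 12 14
dp:     1  1  2  1  2  2  1  1  1  2  2  1
Maximum is 2.

2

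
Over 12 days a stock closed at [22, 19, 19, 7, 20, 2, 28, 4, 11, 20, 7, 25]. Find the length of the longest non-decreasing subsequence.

5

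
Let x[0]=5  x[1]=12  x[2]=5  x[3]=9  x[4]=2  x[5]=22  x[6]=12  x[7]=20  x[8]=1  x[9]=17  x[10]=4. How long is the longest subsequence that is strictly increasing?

4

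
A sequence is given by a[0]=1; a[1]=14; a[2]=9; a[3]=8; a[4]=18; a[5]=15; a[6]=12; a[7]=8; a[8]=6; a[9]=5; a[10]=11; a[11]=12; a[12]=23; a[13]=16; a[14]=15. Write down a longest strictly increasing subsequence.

1, 9, 11, 12, 23

Patience tails give the LIS length; then backtrack through the dp parents:
1 → extends → [1]
14 → extends → [1, 14]
9 → replaces 14 → [1, 9]
8 → replaces 9 → [1, 8]
18 → extends → [1, 8, 18]
15 → replaces 18 → [1, 8, 15]
12 → replaces 15 → [1, 8, 12]
8 → already a tail → [1, 8, 12]
6 → replaces 8 → [1, 6, 12]
5 → replaces 6 → [1, 5, 12]
11 → replaces 12 → [1, 5, 11]
12 → extends → [1, 5, 11, 12]
23 → extends → [1, 5, 11, 12, 23]
16 → replaces 23 → [1, 5, 11, 12, 16]
15 → replaces 16 → [1, 5, 11, 12, 15]
Length 5; one witness is 1, 9, 11, 12, 23.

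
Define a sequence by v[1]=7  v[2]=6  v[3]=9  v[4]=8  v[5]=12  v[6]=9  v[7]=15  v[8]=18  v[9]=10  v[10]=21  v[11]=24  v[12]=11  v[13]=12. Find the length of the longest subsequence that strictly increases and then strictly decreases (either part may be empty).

8

inc[i] = longest strictly increasing subsequence ending at i; dec[i] = longest strictly decreasing subsequence starting at i:
i:      1  2  3  4  5  6  7  8  9 10 11 12 13
v[i]:   7  6  9  8 12  9 15 18 10 21 24 11 12
inc:    1  1  2  2  3  3  4  5  4  6  7  5  6
dec:    2  1  2  1  2  1  2  2  1  2  2  1  1
Best peak at i=11 (value 24): inc=7, dec=2, length 7+2−1 = 8.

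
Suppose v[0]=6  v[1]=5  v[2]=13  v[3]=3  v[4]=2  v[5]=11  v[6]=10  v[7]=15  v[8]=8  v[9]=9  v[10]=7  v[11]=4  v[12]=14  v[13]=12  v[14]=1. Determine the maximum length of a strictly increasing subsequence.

4

Let dp[i] be the length of the longest such subsequence ending at index i:
i:      0  1  2  3  4  5  6  7  8  9 10 11 12 13 14
v[i]:   6  5 13  3  2 11 10 15  8  9  7  4 14 12  1
dp:     1  1  2  1  1  2  2  3  2  3  2  2  4  4  1
Maximum dp value is 4.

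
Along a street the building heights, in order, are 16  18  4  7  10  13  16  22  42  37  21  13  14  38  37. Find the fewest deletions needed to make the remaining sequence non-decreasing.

7

Fewest deletions = n − (longest non-decreasing subsequence).
Patience tails:
16 → extends → [16]
18 → extends → [16, 18]
4 → replaces 16 → [4, 18]
7 → replaces 18 → [4, 7]
10 → extends → [4, 7, 10]
13 → extends → [4, 7, 10, 13]
16 → extends → [4, 7, 10, 13, 16]
22 → extends → [4, 7, 10, 13, 16, 22]
42 → extends → [4, 7, 10, 13, 16, 22, 42]
37 → replaces 42 → [4, 7, 10, 13, 16, 22, 37]
21 → replaces 22 → [4, 7, 10, 13, 16, 21, 37]
13 → replaces 16 → [4, 7, 10, 13, 13, 21, 37]
14 → replaces 21 → [4, 7, 10, 13, 13, 14, 37]
38 → extends → [4, 7, 10, 13, 13, 14, 37, 38]
37 → replaces 38 → [4, 7, 10, 13, 13, 14, 37, 37]
Longest non-decreasing subsequence has length 8, so deletions = 15 − 8 = 7.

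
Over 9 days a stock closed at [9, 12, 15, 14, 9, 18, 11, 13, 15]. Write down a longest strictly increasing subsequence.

9, 12, 15, 18

Patience tails give the LIS length; then backtrack through the dp parents:
9 → extends → [9]
12 → extends → [9, 12]
15 → extends → [9, 12, 15]
14 → replaces 15 → [9, 12, 14]
9 → already a tail → [9, 12, 14]
18 → extends → [9, 12, 14, 18]
11 → replaces 12 → [9, 11, 14, 18]
13 → replaces 14 → [9, 11, 13, 18]
15 → replaces 18 → [9, 11, 13, 15]
Length 4; one witness is 9, 12, 15, 18.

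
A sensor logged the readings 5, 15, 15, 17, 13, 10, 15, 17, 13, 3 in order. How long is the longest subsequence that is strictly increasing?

Track the smallest tail for each achievable length (strict):
5 → extends → [5]
15 → extends → [5, 15]
15 → already a tail → [5, 15]
17 → extends → [5, 15, 17]
13 → replaces 15 → [5, 13, 17]
10 → replaces 13 → [5, 10, 17]
15 → replaces 17 → [5, 10, 15]
17 → extends → [5, 10, 15, 17]
13 → replaces 15 → [5, 10, 13, 17]
3 → replaces 5 → [3, 10, 13, 17]
Four tails, so the longest strictly increasing subsequence has length 4 (e.g. 5, 13, 15, 17).

4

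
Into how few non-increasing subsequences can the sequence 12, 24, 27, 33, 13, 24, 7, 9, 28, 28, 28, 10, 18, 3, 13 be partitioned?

4

The minimum number of non-increasing subsequences covering a sequence equals the length of its longest strictly increasing subsequence.
LIS length is 4 (e.g. 12, 24, 27, 33), so 4 piles are needed.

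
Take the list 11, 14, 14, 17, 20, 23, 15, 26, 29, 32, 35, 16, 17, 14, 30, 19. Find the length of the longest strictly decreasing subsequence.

3

Let dp[i] be the longest strictly decreasing subsequence ending at i:
i:      1  2  3  4  5  6  7  8  9 10 11 12 13 14 15 16
a[i]:  11 14 14 17 20 23 15 26 29 32 35 16 17 14 30 19
dp:     1  1  1  1  1  1  2  1  1  1  1  2  2  3  2  3
Maximum is 3.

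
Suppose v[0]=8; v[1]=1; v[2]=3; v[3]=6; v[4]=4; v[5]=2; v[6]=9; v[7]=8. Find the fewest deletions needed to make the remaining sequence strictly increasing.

Fewest deletions = n − (longest strictly increasing subsequence).
Patience tails:
8 → extends → [8]
1 → replaces 8 → [1]
3 → extends → [1, 3]
6 → extends → [1, 3, 6]
4 → replaces 6 → [1, 3, 4]
2 → replaces 3 → [1, 2, 4]
9 → extends → [1, 2, 4, 9]
8 → replaces 9 → [1, 2, 4, 8]
Longest strictly increasing subsequence has length 4, so deletions = 8 − 4 = 4.

4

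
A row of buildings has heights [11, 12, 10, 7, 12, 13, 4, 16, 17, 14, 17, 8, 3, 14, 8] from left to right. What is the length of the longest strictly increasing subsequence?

5

Let dp[i] be the length of the longest such subsequence ending at index i:
i:      1  2  3  4  5  6  7  8  9 10 11 12 13 14 15
a[i]:  11 12 10  7 12 13  4 16 17 14 17  8  3 14  8
dp:     1  2  1  1  2  3  1  4  5  4  5  2  1  4  2
Maximum dp value is 5.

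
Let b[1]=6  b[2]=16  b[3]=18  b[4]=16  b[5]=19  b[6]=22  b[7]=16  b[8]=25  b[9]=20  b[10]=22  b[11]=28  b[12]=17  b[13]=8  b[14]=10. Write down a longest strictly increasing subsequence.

Patience tails give the LIS length; then backtrack through the dp parents:
6 → extends → [6]
16 → extends → [6, 16]
18 → extends → [6, 16, 18]
16 → already a tail → [6, 16, 18]
19 → extends → [6, 16, 18, 19]
22 → extends → [6, 16, 18, 19, 22]
16 → already a tail → [6, 16, 18, 19, 22]
25 → extends → [6, 16, 18, 19, 22, 25]
20 → replaces 22 → [6, 16, 18, 19, 20, 25]
22 → replaces 25 → [6, 16, 18, 19, 20, 22]
28 → extends → [6, 16, 18, 19, 20, 22, 28]
17 → replaces 18 → [6, 16, 17, 19, 20, 22, 28]
8 → replaces 16 → [6, 8, 17, 19, 20, 22, 28]
10 → replaces 17 → [6, 8, 10, 19, 20, 22, 28]
Length 7; one witness is 6, 16, 18, 19, 22, 25, 28.

6, 16, 18, 19, 22, 25, 28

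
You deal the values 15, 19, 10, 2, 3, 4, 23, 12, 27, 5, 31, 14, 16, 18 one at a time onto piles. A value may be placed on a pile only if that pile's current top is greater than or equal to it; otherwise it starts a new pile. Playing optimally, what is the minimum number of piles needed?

Place each on the leftmost legal pile:
15 → new pile 1 (tops now [15])
19 → new pile 2 (tops now [15, 19])
10 → pile 1 (tops now [10, 19])
2 → pile 1 (tops now [2, 19])
3 → pile 2 (tops now [2, 3])
4 → new pile 3 (tops now [2, 3, 4])
23 → new pile 4 (tops now [2, 3, 4, 23])
12 → pile 4 (tops now [2, 3, 4, 12])
27 → new pile 5 (tops now [2, 3, 4, 12, 27])
5 → pile 4 (tops now [2, 3, 4, 5, 27])
31 → new pile 6 (tops now [2, 3, 4, 5, 27, 31])
14 → pile 5 (tops now [2, 3, 4, 5, 14, 31])
16 → pile 6 (tops now [2, 3, 4, 5, 14, 16])
18 → new pile 7 (tops now [2, 3, 4, 5, 14, 16, 18])
Seven piles.

7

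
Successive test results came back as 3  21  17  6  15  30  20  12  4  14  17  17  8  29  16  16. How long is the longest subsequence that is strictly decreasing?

Negate each value so 'decreasing' becomes 'increasing', then run patience tails on the negated sequence:
-3 → extends → [-3]
-21 → replaces -3 → [-21]
-17 → extends → [-21, -17]
-6 → extends → [-21, -17, -6]
-15 → replaces -6 → [-21, -17, -15]
-30 → replaces -21 → [-30, -17, -15]
-20 → replaces -17 → [-30, -20, -15]
-12 → extends → [-30, -20, -15, -12]
-4 → extends → [-30, -20, -15, -12, -4]
-14 → replaces -12 → [-30, -20, -15, -14, -4]
-17 → replaces -15 → [-30, -20, -17, -14, -4]
-17 → already a tail → [-30, -20, -17, -14, -4]
-8 → replaces -4 → [-30, -20, -17, -14, -8]
-29 → replaces -20 → [-30, -29, -17, -14, -8]
-16 → replaces -14 → [-30, -29, -17, -16, -8]
-16 → already a tail → [-30, -29, -17, -16, -8]
Five tails, so the longest strictly decreasing subsequence of the original has length 5.

5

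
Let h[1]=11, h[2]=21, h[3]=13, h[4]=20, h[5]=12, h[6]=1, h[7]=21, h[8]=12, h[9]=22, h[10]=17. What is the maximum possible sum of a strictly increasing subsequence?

87

Let S[i] be the best sum of a strictly increasing subsequence ending at i:
i:      1  2  3  4  5  6  7  8  9 10
h[i]:  11 21 13 20 12  1 21 12 22 17
S:     11 32 24 44 23  1 65 23 87 41
Maximum is 87 (e.g. 11 + 13 + 20 + 21 + 22).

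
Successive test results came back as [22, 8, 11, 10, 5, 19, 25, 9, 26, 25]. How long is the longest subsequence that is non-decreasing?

5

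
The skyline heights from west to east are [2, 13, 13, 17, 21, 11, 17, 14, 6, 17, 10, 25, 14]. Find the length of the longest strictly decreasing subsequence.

Negate each value so 'decreasing' becomes 'increasing', then run patience tails on the negated sequence:
-2 → extends → [-2]
-13 → replaces -2 → [-13]
-13 → already a tail → [-13]
-17 → replaces -13 → [-17]
-21 → replaces -17 → [-21]
-11 → extends → [-21, -11]
-17 → replaces -11 → [-21, -17]
-14 → extends → [-21, -17, -14]
-6 → extends → [-21, -17, -14, -6]
-17 → already a tail → [-21, -17, -14, -6]
-10 → replaces -6 → [-21, -17, -14, -10]
-25 → replaces -21 → [-25, -17, -14, -10]
-14 → already a tail → [-25, -17, -14, -10]
Four tails, so the longest strictly decreasing subsequence of the original has length 4.

4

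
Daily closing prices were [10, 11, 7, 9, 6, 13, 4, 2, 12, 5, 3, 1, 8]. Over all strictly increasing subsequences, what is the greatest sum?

Let S[i] be the best sum of a strictly increasing subsequence ending at i:
i:      1  2  3  4  5  6  7  8  9 10 11 12 13
a[i]:  10 11  7  9  6 13  4  2 12  5  3  1  8
S:     10 21  7 16  6 34  4  2 33  9  5  1 17
Maximum is 34 (e.g. 10 + 11 + 13).

34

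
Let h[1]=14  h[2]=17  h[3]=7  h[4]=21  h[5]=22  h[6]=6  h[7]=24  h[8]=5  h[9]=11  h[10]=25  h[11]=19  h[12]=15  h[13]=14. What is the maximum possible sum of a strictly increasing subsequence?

123

Let S[i] be the best sum of a strictly increasing subsequence ending at i:
i:       1   2   3   4   5   6   7   8   9  10  11  12  13
h[i]:   14  17   7  21  22   6  24   5  11  25  19  15  14
S:      14  31   7  52  74   6  98   5  18 123  50  33  32
Maximum is 123 (e.g. 14 + 17 + 21 + 22 + 24 + 25).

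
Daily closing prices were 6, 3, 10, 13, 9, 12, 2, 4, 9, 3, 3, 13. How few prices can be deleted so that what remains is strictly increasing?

8

Fewest deletions = n − (longest strictly increasing subsequence).
Patience tails:
6 → extends → [6]
3 → replaces 6 → [3]
10 → extends → [3, 10]
13 → extends → [3, 10, 13]
9 → replaces 10 → [3, 9, 13]
12 → replaces 13 → [3, 9, 12]
2 → replaces 3 → [2, 9, 12]
4 → replaces 9 → [2, 4, 12]
9 → replaces 12 → [2, 4, 9]
3 → replaces 4 → [2, 3, 9]
3 → already a tail → [2, 3, 9]
13 → extends → [2, 3, 9, 13]
Longest strictly increasing subsequence has length 4, so deletions = 12 − 4 = 8.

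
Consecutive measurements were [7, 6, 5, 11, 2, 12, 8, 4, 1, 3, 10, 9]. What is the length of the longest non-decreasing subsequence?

3

Let dp[i] be the length of the longest such subsequence ending at index i:
i:      1  2  3  4  5  6  7  8  9 10 11 12
a[i]:   7  6  5 11  2 12  8  4  1  3 10  9
dp:     1  1  1  2  1  3  2  2  1  2  3  3
Maximum dp value is 3.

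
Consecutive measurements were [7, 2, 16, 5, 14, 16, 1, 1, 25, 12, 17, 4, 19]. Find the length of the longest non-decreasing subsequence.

Track the smallest tail for each achievable length (allowing ties):
7 → extends → [7]
2 → replaces 7 → [2]
16 → extends → [2, 16]
5 → replaces 16 → [2, 5]
14 → extends → [2, 5, 14]
16 → extends → [2, 5, 14, 16]
1 → replaces 2 → [1, 5, 14, 16]
1 → replaces 5 → [1, 1, 14, 16]
25 → extends → [1, 1, 14, 16, 25]
12 → replaces 14 → [1, 1, 12, 16, 25]
17 → replaces 25 → [1, 1, 12, 16, 17]
4 → replaces 12 → [1, 1, 4, 16, 17]
19 → extends → [1, 1, 4, 16, 17, 19]
Six tails, so the longest non-decreasing subsequence has length 6 (e.g. 2, 5, 14, 16, 17, 19).

6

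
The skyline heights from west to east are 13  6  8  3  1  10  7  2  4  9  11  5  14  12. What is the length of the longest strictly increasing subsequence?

6

Track the smallest tail for each achievable length (strict):
13 → extends → [13]
6 → replaces 13 → [6]
8 → extends → [6, 8]
3 → replaces 6 → [3, 8]
1 → replaces 3 → [1, 8]
10 → extends → [1, 8, 10]
7 → replaces 8 → [1, 7, 10]
2 → replaces 7 → [1, 2, 10]
4 → replaces 10 → [1, 2, 4]
9 → extends → [1, 2, 4, 9]
11 → extends → [1, 2, 4, 9, 11]
5 → replaces 9 → [1, 2, 4, 5, 11]
14 → extends → [1, 2, 4, 5, 11, 14]
12 → replaces 14 → [1, 2, 4, 5, 11, 12]
Six tails, so the longest strictly increasing subsequence has length 6 (e.g. 1, 2, 4, 9, 11, 14).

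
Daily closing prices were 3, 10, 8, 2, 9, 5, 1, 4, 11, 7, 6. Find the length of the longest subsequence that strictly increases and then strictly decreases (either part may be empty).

inc[i] = longest strictly increasing subsequence ending at i; dec[i] = longest strictly decreasing subsequence starting at i:
i:      1  2  3  4  5  6  7  8  9 10 11
a[i]:   3 10  8  2  9  5  1  4 11  7  6
inc:    1  2  2  1  3  2  1  2  4  3  3
dec:    3  4  3  2  3  2  1  1  3  2  1
Best peak at i=9 (value 11): inc=4, dec=3, length 4+3−1 = 6.

6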